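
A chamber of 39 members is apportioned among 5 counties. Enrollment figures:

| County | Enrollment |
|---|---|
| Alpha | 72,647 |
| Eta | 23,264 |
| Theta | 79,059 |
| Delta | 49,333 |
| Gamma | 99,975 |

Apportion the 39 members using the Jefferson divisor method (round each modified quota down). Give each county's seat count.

Alpha=9, Eta=2, Theta=10, Delta=6, Gamma=12

Standard divisor 324278/39 ≈ 8314.821; standard quotas: Alpha 8.737, Eta 2.798, Theta 9.508, Delta 5.933, Gamma 12.024.
Rounding down gives 8, 2, 9, 5, 12 = 36 seats, so the divisor must be adjusted.
With modified divisor 7830: modified quotas Alpha 9.278, Eta 2.971, Theta 10.097, Delta 6.301, Gamma 12.768.
Rounding down: Alpha 9, Eta 2, Theta 10, Delta 6, Gamma 12 (total 39).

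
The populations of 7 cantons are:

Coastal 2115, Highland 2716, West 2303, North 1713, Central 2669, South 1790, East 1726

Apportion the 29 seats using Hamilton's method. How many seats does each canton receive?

Standard divisor: 15032 ÷ 29 ≈ 518.345.
Standard quotas: Coastal 4.080, Highland 5.240, West 4.443, North 3.305, Central 5.149, South 3.453, East 3.330.
Lower quotas: Coastal 4, Highland 5, West 4, North 3, Central 5, South 3, East 3 (sum 27, leaving 2 seats).
Remainders in descending order: South 0.453, West 0.443, East 0.330, North 0.305, Highland 0.240, Central 0.149, Coastal 0.080.
Largest remainders: South, West receive the extra seats.

Coastal=4; Highland=5; West=5; North=3; Central=5; South=4; East=3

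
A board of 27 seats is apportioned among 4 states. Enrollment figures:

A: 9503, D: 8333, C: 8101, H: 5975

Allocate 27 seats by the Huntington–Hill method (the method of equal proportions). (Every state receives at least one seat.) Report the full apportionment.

With divisor 1185: modified quotas A 8.019, D 7.032, C 6.836, H 5.042.
Geometric-mean thresholds: A √(8·9)=8.485, D √(7·8)=7.483, C √(6·7)=6.481, H √(5·6)=5.477.
Each quota rounded against its threshold gives A 8, D 7, C 7, H 5 (total 27).

A=8, D=7, C=7, H=5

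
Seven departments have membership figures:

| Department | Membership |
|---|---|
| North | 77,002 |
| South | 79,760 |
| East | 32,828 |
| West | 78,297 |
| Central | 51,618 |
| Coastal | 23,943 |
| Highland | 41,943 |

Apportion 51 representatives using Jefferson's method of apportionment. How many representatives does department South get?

11

Standard divisor 385391/51 ≈ 7556.686; standard quotas: North 10.190, South 10.555, East 4.344, West 10.361, Central 6.831, Coastal 3.168, Highland 5.550.
Rounding down gives 10, 10, 4, 10, 6, 3, 5 = 48 seats, so the divisor must be adjusted.
With modified divisor 7100: modified quotas North 10.845, South 11.234, East 4.624, West 11.028, Central 7.270, Coastal 3.372, Highland 5.907.
Rounding down: North 10, South 11, East 4, West 11, Central 7, Coastal 3, Highland 5 (total 51).
South receives 11.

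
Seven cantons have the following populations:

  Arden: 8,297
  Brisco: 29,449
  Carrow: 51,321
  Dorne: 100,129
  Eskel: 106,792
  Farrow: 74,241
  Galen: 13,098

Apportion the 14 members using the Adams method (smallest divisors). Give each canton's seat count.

Standard divisor 383327/14 ≈ 27380.5; standard quotas: Arden 0.303, Brisco 1.076, Carrow 1.874, Dorne 3.657, Eskel 3.900, Farrow 2.711, Galen 0.478.
Rounding up gives 1, 2, 2, 4, 4, 3, 1 = 17 seats, so the divisor must be adjusted.
With modified divisor 36400: modified quotas Arden 0.228, Brisco 0.809, Carrow 1.410, Dorne 2.751, Eskel 2.934, Farrow 2.040, Galen 0.360.
Rounding up: Arden 1, Brisco 1, Carrow 2, Dorne 3, Eskel 3, Farrow 3, Galen 1 (total 14).

Arden 1, Brisco 1, Carrow 2, Dorne 3, Eskel 3, Farrow 3, Galen 1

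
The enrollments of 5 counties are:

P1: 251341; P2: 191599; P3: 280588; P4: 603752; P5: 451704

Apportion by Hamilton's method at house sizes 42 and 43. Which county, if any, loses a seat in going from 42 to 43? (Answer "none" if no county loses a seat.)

none

At 42 seats: P1 6, P2 4, P3 7, P4 14, P5 11.
At 43 seats: P1 6, P2 5, P3 7, P4 14, P5 11.
No county's allocation decreased.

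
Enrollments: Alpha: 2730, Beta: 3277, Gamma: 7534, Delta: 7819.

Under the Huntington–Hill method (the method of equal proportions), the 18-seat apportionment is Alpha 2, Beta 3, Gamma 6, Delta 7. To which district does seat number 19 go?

Gamma

Priority for the next seat is population ÷ (√(s·(s+1))).
Priorities: Alpha 1114.518, Beta 945.988, Gamma 1162.521, Delta 1044.858.
Highest priority: Gamma.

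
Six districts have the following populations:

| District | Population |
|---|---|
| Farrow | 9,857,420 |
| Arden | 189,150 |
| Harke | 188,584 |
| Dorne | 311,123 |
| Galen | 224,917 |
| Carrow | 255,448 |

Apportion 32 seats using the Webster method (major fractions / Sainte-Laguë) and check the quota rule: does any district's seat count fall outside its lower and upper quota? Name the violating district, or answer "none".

Farrow

Standard quotas: Farrow 28.607, Arden 0.549, Harke 0.547, Dorne 0.903, Galen 0.653, Carrow 0.741.
Webster allocation: Farrow 27, Arden 1, Harke 1, Dorne 1, Galen 1, Carrow 1.
Farrow has quota 28.607 (lower 28, upper 29) but receives 27 — outside the quota interval.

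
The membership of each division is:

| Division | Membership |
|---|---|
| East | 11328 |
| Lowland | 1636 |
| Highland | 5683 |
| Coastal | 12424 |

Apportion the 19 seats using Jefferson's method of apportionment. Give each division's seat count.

East 7, Lowland 1, Highland 3, Coastal 8

Standard divisor 31071/19 ≈ 1635.316; standard quotas: East 6.927, Lowland 1.000, Highland 3.475, Coastal 7.597.
Rounding down gives 6, 1, 3, 7 = 17 seats, so the divisor must be adjusted.
With modified divisor 1500: modified quotas East 7.552, Lowland 1.091, Highland 3.789, Coastal 8.283.
Rounding down: East 7, Lowland 1, Highland 3, Coastal 8 (total 19).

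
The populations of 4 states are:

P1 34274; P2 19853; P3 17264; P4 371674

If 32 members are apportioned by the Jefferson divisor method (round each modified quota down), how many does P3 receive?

Standard divisor 443065/32 ≈ 13845.781; standard quotas: P1 2.475, P2 1.434, P3 1.247, P4 26.844.
Rounding down gives 2, 1, 1, 26 = 30 seats, so the divisor must be adjusted.
With modified divisor 13000: modified quotas P1 2.636, P2 1.527, P3 1.328, P4 28.590.
Rounding down: P1 2, P2 1, P3 1, P4 28 (total 32).
P3 receives 1.

1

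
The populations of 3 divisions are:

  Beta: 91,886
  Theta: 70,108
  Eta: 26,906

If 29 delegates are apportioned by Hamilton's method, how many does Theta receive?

11

The standard divisor is 188900/29 ≈ 6513.793.
Standard quotas: Beta 14.1064, Theta 10.7630, Eta 4.1306.
Lower quotas: Beta 14, Theta 10, Eta 4 (sum 28, leaving 1 seat).
Remainders in descending order: Theta 0.7630, Eta 0.1306, Beta 0.1064.
The surplus seat goes to Theta.
Theta receives 11.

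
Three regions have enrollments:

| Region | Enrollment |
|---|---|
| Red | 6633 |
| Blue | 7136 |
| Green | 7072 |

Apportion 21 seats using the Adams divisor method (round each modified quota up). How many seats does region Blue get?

Standard divisor 20841/21 ≈ 992.429; standard quotas: Red 6.684, Blue 7.190, Green 7.126.
Rounding up gives 7, 8, 8 = 23 seats, so the divisor must be adjusted.
With modified divisor 1100: modified quotas Red 6.030, Blue 6.487, Green 6.429.
Rounding up: Red 7, Blue 7, Green 7 (total 21).
Blue receives 7.

7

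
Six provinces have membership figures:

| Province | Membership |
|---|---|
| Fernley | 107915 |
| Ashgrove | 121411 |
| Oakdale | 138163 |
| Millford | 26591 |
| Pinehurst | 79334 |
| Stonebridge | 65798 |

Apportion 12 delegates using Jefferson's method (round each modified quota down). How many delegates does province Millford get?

Standard divisor 539212/12 ≈ 44934.333; standard quotas: Fernley 2.402, Ashgrove 2.702, Oakdale 3.075, Millford 0.592, Pinehurst 1.766, Stonebridge 1.464.
Rounding down gives 2, 2, 3, 0, 1, 1 = 9 seats, so the divisor must be adjusted.
With modified divisor 35300: modified quotas Fernley 3.057, Ashgrove 3.439, Oakdale 3.914, Millford 0.753, Pinehurst 2.247, Stonebridge 1.864.
Rounding down: Fernley 3, Ashgrove 3, Oakdale 3, Millford 0, Pinehurst 2, Stonebridge 1 (total 12).
Millford receives 0.

0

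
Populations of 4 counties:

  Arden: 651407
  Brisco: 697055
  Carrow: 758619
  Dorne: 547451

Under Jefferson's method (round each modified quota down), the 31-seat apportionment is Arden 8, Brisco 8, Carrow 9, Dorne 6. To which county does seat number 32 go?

Dorne

Priority for the next seat is population ÷ (current seats + 1).
Priorities: Arden 72378.556, Brisco 77450.556, Carrow 75861.900, Dorne 78207.286.
Highest priority: Dorne.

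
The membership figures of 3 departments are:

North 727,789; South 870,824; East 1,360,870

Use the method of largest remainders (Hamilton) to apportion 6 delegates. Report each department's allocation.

Total 2959483; standard divisor 2959483/6 ≈ 493247.167.
Standard quotas: North 1.4755, South 1.7655, East 2.7590.
Lower quotas: North 1, South 1, East 2 (sum 4, leaving 2 seats).
Remainders in descending order: South 0.7655, East 0.7590, North 0.4755.
The surplus seats go to South, East.

North 1, South 2, East 3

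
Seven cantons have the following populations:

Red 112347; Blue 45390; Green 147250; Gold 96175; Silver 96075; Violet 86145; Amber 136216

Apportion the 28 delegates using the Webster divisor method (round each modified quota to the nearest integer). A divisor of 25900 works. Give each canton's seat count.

Red: 4, Blue: 2, Green: 6, Gold: 4, Silver: 4, Violet: 3, Amber: 5

With modified divisor 25900: modified quotas Red 4.338, Blue 1.753, Green 5.685, Gold 3.713, Silver 3.709, Violet 3.326, Amber 5.259.
Rounding to the nearest integer: Red 4, Blue 2, Green 6, Gold 4, Silver 4, Violet 3, Amber 5 (total 28).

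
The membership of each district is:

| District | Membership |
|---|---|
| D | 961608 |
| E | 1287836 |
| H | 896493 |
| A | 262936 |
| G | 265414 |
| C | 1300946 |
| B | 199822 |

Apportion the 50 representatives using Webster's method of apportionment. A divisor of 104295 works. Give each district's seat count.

D 9, E 12, H 9, A 3, G 3, C 12, B 2

With modified divisor 104295: modified quotas D 9.220, E 12.348, H 8.596, A 2.521, G 2.545, C 12.474, B 1.916.
Rounding to the nearest integer: D 9, E 12, H 9, A 3, G 3, C 12, B 2 (total 50).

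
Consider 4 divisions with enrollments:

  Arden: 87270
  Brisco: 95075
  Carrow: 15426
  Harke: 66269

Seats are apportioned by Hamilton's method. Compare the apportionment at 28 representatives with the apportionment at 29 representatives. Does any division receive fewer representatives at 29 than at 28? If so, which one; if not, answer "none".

At 28 seats: Arden 9, Brisco 10, Carrow 2, Harke 7.
At 29 seats: Arden 10, Brisco 10, Carrow 2, Harke 7.
No division's allocation decreased.

none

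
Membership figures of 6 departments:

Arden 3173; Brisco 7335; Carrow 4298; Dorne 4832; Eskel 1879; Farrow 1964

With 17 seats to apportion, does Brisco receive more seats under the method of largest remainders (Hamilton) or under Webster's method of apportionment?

Hamilton: Arden 2, Brisco 5, Carrow 3, Dorne 4, Eskel 1, Farrow 2.
Webster: Arden 2, Brisco 6, Carrow 3, Dorne 4, Eskel 1, Farrow 1.
Brisco gets 5 under Hamilton and 6 under Webster.

Webster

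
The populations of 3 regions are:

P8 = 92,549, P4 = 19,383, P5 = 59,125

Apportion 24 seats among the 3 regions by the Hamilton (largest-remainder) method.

P8: 13, P4: 3, P5: 8

Total 171057; standard divisor 171057/24 ≈ 7127.375.
Standard quotas: P8 12.9850, P4 2.7195, P5 8.2955.
Lower quotas: P8 12, P4 2, P5 8 (sum 22, leaving 2 seats).
Remainders in descending order: P8 0.9850, P4 0.7195, P5 0.2955.
Largest remainders: P8, P4 receive the extra seats.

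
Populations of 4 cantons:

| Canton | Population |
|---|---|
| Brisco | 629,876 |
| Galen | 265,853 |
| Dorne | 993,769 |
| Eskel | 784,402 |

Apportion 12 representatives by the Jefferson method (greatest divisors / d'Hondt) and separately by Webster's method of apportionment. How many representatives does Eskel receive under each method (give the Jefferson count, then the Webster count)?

Jefferson: Brisco 3, Galen 1, Dorne 5, Eskel 3.
Webster: Brisco 3, Galen 1, Dorne 4, Eskel 4.
Eskel gets 3 under Jefferson and 4 under Webster.

3 and 4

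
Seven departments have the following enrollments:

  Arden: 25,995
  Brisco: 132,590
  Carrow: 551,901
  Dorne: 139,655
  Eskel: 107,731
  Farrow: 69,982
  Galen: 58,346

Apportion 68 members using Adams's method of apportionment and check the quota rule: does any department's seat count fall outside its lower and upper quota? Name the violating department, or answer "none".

Carrow

Standard quotas: Arden 1.627, Brisco 8.301, Carrow 34.551, Dorne 8.743, Eskel 6.744, Farrow 4.381, Galen 3.653.
Adams allocation: Arden 2, Brisco 8, Carrow 33, Dorne 9, Eskel 7, Farrow 5, Galen 4.
Carrow has quota 34.551 (lower 34, upper 35) but receives 33 — outside the quota interval.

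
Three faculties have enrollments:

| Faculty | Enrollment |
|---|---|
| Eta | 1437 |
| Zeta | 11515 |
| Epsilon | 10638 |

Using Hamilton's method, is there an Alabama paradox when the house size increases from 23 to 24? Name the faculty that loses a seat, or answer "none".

At 23 seats: Eta 2, Zeta 11, Epsilon 10.
At 24 seats: Eta 1, Zeta 12, Epsilon 11.
Eta drops from 2 to 1.

Eta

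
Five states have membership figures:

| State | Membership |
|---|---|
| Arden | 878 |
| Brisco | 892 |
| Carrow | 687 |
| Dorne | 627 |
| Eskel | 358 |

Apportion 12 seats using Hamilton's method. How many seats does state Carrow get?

3

Total 3442; standard divisor 3442/12 ≈ 286.833.
Standard quotas: Arden 3.061, Brisco 3.110, Carrow 2.395, Dorne 2.186, Eskel 1.248.
Lower quotas: Arden 3, Brisco 3, Carrow 2, Dorne 2, Eskel 1 (sum 11, leaving 1 seat).
Remainders in descending order: Carrow 0.395, Eskel 0.248, Dorne 0.186, Brisco 0.110, Arden 0.061.
Largest remainder: Carrow receives the extra seat.
Carrow receives 3.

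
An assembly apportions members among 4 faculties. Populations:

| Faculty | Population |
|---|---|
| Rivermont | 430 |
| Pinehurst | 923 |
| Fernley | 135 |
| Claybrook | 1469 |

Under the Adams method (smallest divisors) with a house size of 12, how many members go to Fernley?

Standard divisor 2957/12 ≈ 246.417; standard quotas: Rivermont 1.745, Pinehurst 3.746, Fernley 0.548, Claybrook 5.961.
Rounding up gives 2, 4, 1, 6 = 13 seats, so the divisor must be adjusted.
With modified divisor 300: modified quotas Rivermont 1.433, Pinehurst 3.077, Fernley 0.450, Claybrook 4.897.
Rounding up: Rivermont 2, Pinehurst 4, Fernley 1, Claybrook 5 (total 12).
Fernley receives 1.

1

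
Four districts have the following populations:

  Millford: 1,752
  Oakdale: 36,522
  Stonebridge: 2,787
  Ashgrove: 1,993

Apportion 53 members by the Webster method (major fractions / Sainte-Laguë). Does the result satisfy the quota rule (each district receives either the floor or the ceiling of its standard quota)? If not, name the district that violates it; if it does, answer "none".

Standard quotas: Millford 2.157, Oakdale 44.959, Stonebridge 3.431, Ashgrove 2.453.
Webster allocation: Millford 2, Oakdale 46, Stonebridge 3, Ashgrove 2.
Oakdale has quota 44.959 (lower 44, upper 45) but receives 46 — outside the quota interval.

Oakdale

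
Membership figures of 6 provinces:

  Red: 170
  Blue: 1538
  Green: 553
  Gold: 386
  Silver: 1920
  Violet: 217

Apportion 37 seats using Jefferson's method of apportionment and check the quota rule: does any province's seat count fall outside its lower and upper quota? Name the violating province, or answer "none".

Standard quotas: Red 1.315, Blue 11.895, Green 4.277, Gold 2.985, Silver 14.849, Violet 1.678.
Jefferson allocation: Red 1, Blue 12, Green 4, Gold 3, Silver 16, Violet 1.
Silver has quota 14.849 (lower 14, upper 15) but receives 16 — outside the quota interval.

Silver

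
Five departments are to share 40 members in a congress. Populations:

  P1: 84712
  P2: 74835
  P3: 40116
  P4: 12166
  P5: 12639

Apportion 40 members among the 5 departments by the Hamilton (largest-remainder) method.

P1 15; P2 14; P3 7; P4 2; P5 2

The standard divisor is 224468/40 ≈ 5611.7.
Standard quotas: P1 15.0956, P2 13.3355, P3 7.1486, P4 2.1680, P5 2.2523.
Lower quotas: P1 15, P2 13, P3 7, P4 2, P5 2 (sum 39, leaving 1 seat).
Remainders in descending order: P2 0.3355, P5 0.2523, P4 0.1680, P3 0.1486, P1 0.0956.
Largest remainder: P2 receives the extra seat.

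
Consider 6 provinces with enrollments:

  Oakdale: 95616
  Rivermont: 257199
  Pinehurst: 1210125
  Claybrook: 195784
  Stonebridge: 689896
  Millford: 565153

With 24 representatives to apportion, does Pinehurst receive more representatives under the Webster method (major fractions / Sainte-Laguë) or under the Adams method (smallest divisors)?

Webster: Oakdale 1, Rivermont 2, Pinehurst 10, Claybrook 2, Stonebridge 5, Millford 4.
Adams: Oakdale 1, Rivermont 2, Pinehurst 9, Claybrook 2, Stonebridge 5, Millford 5.
Pinehurst gets 10 under Webster and 9 under Adams.

Webster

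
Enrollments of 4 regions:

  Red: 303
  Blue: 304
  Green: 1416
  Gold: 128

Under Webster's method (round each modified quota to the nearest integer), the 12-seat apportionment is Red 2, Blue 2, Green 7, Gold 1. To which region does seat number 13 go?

Priority for the next seat is population ÷ (current seats + 0.5).
Priorities: Red 121.200, Blue 121.600, Green 188.800, Gold 85.333.
Highest priority: Green.

Green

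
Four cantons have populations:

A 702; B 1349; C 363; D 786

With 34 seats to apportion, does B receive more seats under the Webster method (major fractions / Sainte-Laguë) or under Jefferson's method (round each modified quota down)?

Jefferson

Webster: A 8, B 14, C 4, D 8.
Jefferson: A 7, B 15, C 4, D 8.
B gets 14 under Webster and 15 under Jefferson.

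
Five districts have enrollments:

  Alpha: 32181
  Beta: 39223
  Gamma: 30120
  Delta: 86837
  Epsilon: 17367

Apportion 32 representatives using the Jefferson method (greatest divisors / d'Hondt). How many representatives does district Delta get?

Standard divisor 205728/32 ≈ 6429; standard quotas: Alpha 5.006, Beta 6.101, Gamma 4.685, Delta 13.507, Epsilon 2.701.
Rounding down gives 5, 6, 4, 13, 2 = 30 seats, so the divisor must be adjusted.
With modified divisor 5900: modified quotas Alpha 5.454, Beta 6.648, Gamma 5.105, Delta 14.718, Epsilon 2.944.
Rounding down: Alpha 5, Beta 6, Gamma 5, Delta 14, Epsilon 2 (total 32).
Delta receives 14.

14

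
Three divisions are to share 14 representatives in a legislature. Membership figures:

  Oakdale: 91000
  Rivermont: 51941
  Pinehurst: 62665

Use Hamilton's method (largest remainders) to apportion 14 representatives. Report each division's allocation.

Oakdale=6, Rivermont=4, Pinehurst=4

Total 205606; standard divisor 205606/14 ≈ 14686.143.
Standard quotas: Oakdale 6.1963, Rivermont 3.5367, Pinehurst 4.2669.
Lower quotas: Oakdale 6, Rivermont 3, Pinehurst 4 (sum 13, leaving 1 seat).
Remainders in descending order: Rivermont 0.5367, Pinehurst 0.2669, Oakdale 0.1963.
Largest remainder: Rivermont receives the extra seat.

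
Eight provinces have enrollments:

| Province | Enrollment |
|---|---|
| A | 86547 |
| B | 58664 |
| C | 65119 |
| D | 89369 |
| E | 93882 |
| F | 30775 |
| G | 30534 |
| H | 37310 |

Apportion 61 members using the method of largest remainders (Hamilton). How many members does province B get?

7

Standard divisor: 492200 ÷ 61 ≈ 8068.852.
Standard quotas: A 10.7261, B 7.2704, C 8.0704, D 11.0758, E 11.6351, F 3.8140, G 3.7842, H 4.6240.
Lower quotas: A 10, B 7, C 8, D 11, E 11, F 3, G 3, H 4 (sum 57, leaving 4 seats).
Remainders in descending order: F 0.8140, G 0.7842, A 0.7261, E 0.6351, H 0.6240, B 0.2704, D 0.0758, C 0.0704.
Largest remainders: F, G, A, E receive the extra seats.
B receives 7.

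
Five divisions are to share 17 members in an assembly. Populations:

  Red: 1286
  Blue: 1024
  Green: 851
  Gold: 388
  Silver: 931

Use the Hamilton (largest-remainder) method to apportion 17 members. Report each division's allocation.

Standard divisor: 4480 ÷ 17 ≈ 263.529.
Standard quotas: Red 4.880, Blue 3.886, Green 3.229, Gold 1.472, Silver 3.533.
Lower quotas: Red 4, Blue 3, Green 3, Gold 1, Silver 3 (sum 14, leaving 3 seats).
Remainders in descending order: Blue 0.886, Red 0.880, Silver 0.533, Gold 0.472, Green 0.229.
Largest remainders: Blue, Red, Silver receive the extra seats.

Red=5, Blue=4, Green=3, Gold=1, Silver=4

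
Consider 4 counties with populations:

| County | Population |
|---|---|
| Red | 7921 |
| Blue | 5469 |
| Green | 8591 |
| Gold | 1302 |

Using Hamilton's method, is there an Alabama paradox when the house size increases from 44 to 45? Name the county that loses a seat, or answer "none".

At 44 seats: Red 15, Blue 10, Green 16, Gold 3.
At 45 seats: Red 15, Blue 11, Green 17, Gold 2.
Gold drops from 3 to 2.

Gold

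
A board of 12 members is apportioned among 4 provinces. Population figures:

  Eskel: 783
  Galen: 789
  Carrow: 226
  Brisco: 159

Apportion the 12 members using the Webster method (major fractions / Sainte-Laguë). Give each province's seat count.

Standard divisor 1957/12 ≈ 163.083; standard quotas: Eskel 4.801, Galen 4.838, Carrow 1.386, Brisco 0.975.
Rounding to the nearest integer gives Eskel 5, Galen 5, Carrow 1, Brisco 1 — total 12, matching the house size, so no adjustment is needed.

Eskel 5; Galen 5; Carrow 1; Brisco 1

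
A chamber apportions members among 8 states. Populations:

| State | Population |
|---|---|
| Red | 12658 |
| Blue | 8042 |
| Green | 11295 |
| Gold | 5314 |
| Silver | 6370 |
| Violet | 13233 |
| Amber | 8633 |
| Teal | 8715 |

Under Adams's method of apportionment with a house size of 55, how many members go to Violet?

10

Standard divisor 74260/55 ≈ 1350.182; standard quotas: Red 9.375, Blue 5.956, Green 8.366, Gold 3.936, Silver 4.718, Violet 9.801, Amber 6.394, Teal 6.455.
Rounding up gives 10, 6, 9, 4, 5, 10, 7, 7 = 58 seats, so the divisor must be adjusted.
With modified divisor 1446: modified quotas Red 8.754, Blue 5.562, Green 7.811, Gold 3.675, Silver 4.405, Violet 9.151, Amber 5.970, Teal 6.027.
Rounding up: Red 9, Blue 6, Green 8, Gold 4, Silver 5, Violet 10, Amber 6, Teal 7 (total 55).
Violet receives 10.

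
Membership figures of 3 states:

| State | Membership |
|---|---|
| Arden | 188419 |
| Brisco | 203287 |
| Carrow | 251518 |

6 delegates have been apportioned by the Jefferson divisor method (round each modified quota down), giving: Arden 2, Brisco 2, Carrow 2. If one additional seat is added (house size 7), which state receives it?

Carrow

Priority for the next seat is population ÷ (current seats + 1).
Priorities: Arden 62806.333, Brisco 67762.333, Carrow 83839.333.
Highest priority: Carrow.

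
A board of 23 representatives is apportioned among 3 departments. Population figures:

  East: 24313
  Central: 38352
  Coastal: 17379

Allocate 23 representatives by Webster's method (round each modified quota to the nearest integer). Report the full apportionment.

Standard divisor 80044/23 ≈ 3480.174; standard quotas: East 6.986, Central 11.020, Coastal 4.994.
Rounding to the nearest integer gives East 7, Central 11, Coastal 5 — total 23, matching the house size, so no adjustment is needed.

East: 7, Central: 11, Coastal: 5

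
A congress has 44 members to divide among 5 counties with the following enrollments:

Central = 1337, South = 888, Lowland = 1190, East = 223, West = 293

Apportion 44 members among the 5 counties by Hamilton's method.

Central 15; South 10; Lowland 13; East 3; West 3

Standard divisor: 3931 ÷ 44 ≈ 89.341.
Standard quotas: Central 14.965, South 9.939, Lowland 13.320, East 2.496, West 3.280.
Lower quotas: Central 14, South 9, Lowland 13, East 2, West 3 (sum 41, leaving 3 seats).
Remainders in descending order: Central 0.965, South 0.939, East 0.496, Lowland 0.320, West 0.280.
Largest remainders: Central, South, East receive the extra seats.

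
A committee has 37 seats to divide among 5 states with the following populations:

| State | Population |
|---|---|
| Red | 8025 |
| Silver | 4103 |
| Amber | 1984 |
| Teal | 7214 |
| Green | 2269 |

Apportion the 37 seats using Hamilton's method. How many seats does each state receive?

Total 23595; standard divisor 23595/37 ≈ 637.703.
Standard quotas: Red 12.5842, Silver 6.4340, Amber 3.1112, Teal 11.3125, Green 3.5581.
Lower quotas: Red 12, Silver 6, Amber 3, Teal 11, Green 3 (sum 35, leaving 2 seats).
Remainders in descending order: Red 0.5842, Green 0.5581, Silver 0.4340, Teal 0.3125, Amber 0.1112.
Largest remainders: Red, Green receive the extra seats.

Red=13, Silver=6, Amber=3, Teal=11, Green=4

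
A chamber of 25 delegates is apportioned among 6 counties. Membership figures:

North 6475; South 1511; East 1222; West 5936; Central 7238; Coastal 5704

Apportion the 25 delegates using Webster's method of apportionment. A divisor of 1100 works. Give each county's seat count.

North 6, South 1, East 1, West 5, Central 7, Coastal 5

With modified divisor 1100: modified quotas North 5.886, South 1.374, East 1.111, West 5.396, Central 6.580, Coastal 5.185.
Rounding to the nearest integer: North 6, South 1, East 1, West 5, Central 7, Coastal 5 (total 25).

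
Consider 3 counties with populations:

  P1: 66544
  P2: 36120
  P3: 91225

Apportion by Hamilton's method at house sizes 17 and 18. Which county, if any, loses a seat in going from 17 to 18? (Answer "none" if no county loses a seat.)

At 17 seats: P1 6, P2 3, P3 8.
At 18 seats: P1 6, P2 3, P3 9.
No county's allocation decreased.

none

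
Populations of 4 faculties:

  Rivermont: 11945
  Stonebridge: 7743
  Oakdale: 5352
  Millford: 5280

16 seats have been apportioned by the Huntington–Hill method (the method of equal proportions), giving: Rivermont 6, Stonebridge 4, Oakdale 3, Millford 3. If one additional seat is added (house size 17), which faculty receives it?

Priority for the next seat is population ÷ (√(s·(s+1))).
Priorities: Rivermont 1843.154, Stonebridge 1731.387, Oakdale 1544.989, Millford 1524.205.
Highest priority: Rivermont.

Rivermont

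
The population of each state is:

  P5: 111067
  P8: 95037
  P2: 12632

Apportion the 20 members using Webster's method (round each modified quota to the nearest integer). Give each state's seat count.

P5 10, P8 9, P2 1

Standard divisor 218736/20 ≈ 10936.8; standard quotas: P5 10.155, P8 8.690, P2 1.155.
Rounding to the nearest integer gives P5 10, P8 9, P2 1 — total 20, matching the house size, so no adjustment is needed.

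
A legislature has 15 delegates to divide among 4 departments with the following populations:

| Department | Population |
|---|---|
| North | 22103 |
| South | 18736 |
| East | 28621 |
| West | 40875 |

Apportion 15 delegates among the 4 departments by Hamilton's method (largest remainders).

North 3; South 2; East 4; West 6

The standard divisor is 110335/15 ≈ 7355.667.
Standard quotas: North 3.0049, South 2.5472, East 3.8910, West 5.5569.
Lower quotas: North 3, South 2, East 3, West 5 (sum 13, leaving 2 seats).
Remainders in descending order: East 0.8910, West 0.5569, South 0.5472, North 0.0049.
The surplus seats go to East, West.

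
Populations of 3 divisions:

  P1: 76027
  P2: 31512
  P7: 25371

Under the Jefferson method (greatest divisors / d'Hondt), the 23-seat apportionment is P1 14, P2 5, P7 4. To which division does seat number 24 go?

Priority for the next seat is population ÷ (current seats + 1).
Priorities: P1 5068.467, P2 5252.000, P7 5074.200.
Highest priority: P2.

P2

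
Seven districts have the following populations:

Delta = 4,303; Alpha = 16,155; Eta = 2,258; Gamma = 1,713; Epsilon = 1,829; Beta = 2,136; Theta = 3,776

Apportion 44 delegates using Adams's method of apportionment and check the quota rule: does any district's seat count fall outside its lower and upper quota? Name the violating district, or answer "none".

Standard quotas: Delta 5.885, Alpha 22.096, Eta 3.088, Gamma 2.343, Epsilon 2.502, Beta 2.921, Theta 5.165.
Adams allocation: Delta 6, Alpha 21, Eta 3, Gamma 3, Epsilon 3, Beta 3, Theta 5.
Alpha has quota 22.096 (lower 22, upper 23) but receives 21 — outside the quota interval.

Alpha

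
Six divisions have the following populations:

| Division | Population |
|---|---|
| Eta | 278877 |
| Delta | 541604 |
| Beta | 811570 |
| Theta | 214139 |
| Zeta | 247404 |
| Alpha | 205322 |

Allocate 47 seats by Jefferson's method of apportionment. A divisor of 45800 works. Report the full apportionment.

Eta: 6, Delta: 11, Beta: 17, Theta: 4, Zeta: 5, Alpha: 4

With modified divisor 45800: modified quotas Eta 6.089, Delta 11.825, Beta 17.720, Theta 4.676, Zeta 5.402, Alpha 4.483.
Rounding down: Eta 6, Delta 11, Beta 17, Theta 4, Zeta 5, Alpha 4 (total 47).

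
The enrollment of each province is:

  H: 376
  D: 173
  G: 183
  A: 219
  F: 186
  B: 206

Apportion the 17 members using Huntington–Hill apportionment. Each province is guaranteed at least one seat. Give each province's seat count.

With divisor 80: modified quotas H 4.700, D 2.163, G 2.288, A 2.737, F 2.325, B 2.575.
Geometric-mean thresholds: H √(4·5)=4.472, D √(2·3)=2.449, G √(2·3)=2.449, A √(2·3)=2.449, F √(2·3)=2.449, B √(2·3)=2.449.
Each quota rounded against its threshold gives H 5, D 2, G 2, A 3, F 2, B 3 (total 17).

H: 5; D: 2; G: 2; A: 3; F: 2; B: 3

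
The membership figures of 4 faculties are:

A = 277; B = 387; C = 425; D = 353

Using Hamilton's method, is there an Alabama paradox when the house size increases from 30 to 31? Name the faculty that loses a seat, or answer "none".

none

At 30 seats: A 6, B 8, C 9, D 7.
At 31 seats: A 6, B 8, C 9, D 8.
No faculty's allocation decreased.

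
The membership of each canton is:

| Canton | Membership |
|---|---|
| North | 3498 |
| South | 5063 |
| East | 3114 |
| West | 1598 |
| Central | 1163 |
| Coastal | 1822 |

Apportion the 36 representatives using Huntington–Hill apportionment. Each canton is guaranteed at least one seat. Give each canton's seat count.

With divisor 464: modified quotas North 7.539, South 10.912, East 6.711, West 3.444, Central 2.506, Coastal 3.927.
Geometric-mean thresholds: North √(7·8)=7.483, South √(10·11)=10.488, East √(6·7)=6.481, West √(3·4)=3.464, Central √(2·3)=2.449, Coastal √(3·4)=3.464.
Each quota rounded against its threshold gives North 8, South 11, East 7, West 3, Central 3, Coastal 4 (total 36).

North 8, South 11, East 7, West 3, Central 3, Coastal 4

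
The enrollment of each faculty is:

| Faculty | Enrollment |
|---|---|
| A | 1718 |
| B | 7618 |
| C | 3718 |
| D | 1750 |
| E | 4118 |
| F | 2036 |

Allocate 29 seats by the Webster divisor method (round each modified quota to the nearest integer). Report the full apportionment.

Standard divisor 20958/29 ≈ 722.69; standard quotas: A 2.377, B 10.541, C 5.145, D 2.422, E 5.698, F 2.817.
Rounding to the nearest integer gives A 2, B 11, C 5, D 2, E 6, F 3 — total 29, matching the house size, so no adjustment is needed.

A=2, B=11, C=5, D=2, E=6, F=3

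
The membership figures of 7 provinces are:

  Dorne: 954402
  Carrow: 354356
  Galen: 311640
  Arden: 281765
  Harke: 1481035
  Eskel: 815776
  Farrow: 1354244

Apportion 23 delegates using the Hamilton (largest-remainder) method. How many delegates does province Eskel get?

3

Standard divisor: 5553218 ÷ 23 ≈ 241444.261.
Standard quotas: Dorne 3.9529, Carrow 1.4677, Galen 1.2907, Arden 1.1670, Harke 6.1341, Eskel 3.3787, Farrow 5.6089.
Lower quotas: Dorne 3, Carrow 1, Galen 1, Arden 1, Harke 6, Eskel 3, Farrow 5 (sum 20, leaving 3 seats).
Remainders in descending order: Dorne 0.9529, Farrow 0.6089, Carrow 0.4677, Eskel 0.3787, Galen 0.2907, Arden 0.1670, Harke 0.1341.
The surplus seats go to Dorne, Farrow, Carrow.
Eskel receives 3.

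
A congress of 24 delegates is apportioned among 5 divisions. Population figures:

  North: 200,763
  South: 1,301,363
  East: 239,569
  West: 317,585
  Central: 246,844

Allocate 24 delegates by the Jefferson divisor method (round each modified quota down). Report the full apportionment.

North=2, South=15, East=2, West=3, Central=2

Standard divisor 2306124/24 ≈ 96088.5; standard quotas: North 2.089, South 13.543, East 2.493, West 3.305, Central 2.569.
Rounding down gives 2, 13, 2, 3, 2 = 22 seats, so the divisor must be adjusted.
With modified divisor 84500: modified quotas North 2.376, South 15.401, East 2.835, West 3.758, Central 2.921.
Rounding down: North 2, South 15, East 2, West 3, Central 2 (total 24).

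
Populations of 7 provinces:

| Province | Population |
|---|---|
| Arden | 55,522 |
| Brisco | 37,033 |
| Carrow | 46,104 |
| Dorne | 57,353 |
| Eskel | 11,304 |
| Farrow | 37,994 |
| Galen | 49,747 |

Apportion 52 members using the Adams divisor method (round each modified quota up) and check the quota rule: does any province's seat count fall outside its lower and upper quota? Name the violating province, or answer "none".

Standard quotas: Arden 9.785, Brisco 6.527, Carrow 8.125, Dorne 10.108, Eskel 1.992, Farrow 6.696, Galen 8.767.
Adams allocation: Arden 9, Brisco 7, Carrow 8, Dorne 10, Eskel 2, Farrow 7, Galen 9.
Every allocation lies between the lower and upper quota.

none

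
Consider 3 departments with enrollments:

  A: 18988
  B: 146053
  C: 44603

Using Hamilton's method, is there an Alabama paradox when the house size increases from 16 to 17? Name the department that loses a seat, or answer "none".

At 16 seats: A 2, B 11, C 3.
At 17 seats: A 1, B 12, C 4.
A drops from 2 to 1.

A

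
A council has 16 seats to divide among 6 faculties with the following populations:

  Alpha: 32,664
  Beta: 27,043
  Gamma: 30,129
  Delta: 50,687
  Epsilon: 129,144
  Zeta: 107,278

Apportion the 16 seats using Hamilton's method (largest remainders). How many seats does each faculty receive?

Alpha=1, Beta=1, Gamma=1, Delta=2, Epsilon=6, Zeta=5

Standard divisor: 376945 ÷ 16 ≈ 23559.062.
Standard quotas: Alpha 1.3865, Beta 1.1479, Gamma 1.2789, Delta 2.1515, Epsilon 5.4817, Zeta 4.5536.
Lower quotas: Alpha 1, Beta 1, Gamma 1, Delta 2, Epsilon 5, Zeta 4 (sum 14, leaving 2 seats).
Remainders in descending order: Zeta 0.5536, Epsilon 0.4817, Alpha 0.3865, Gamma 0.2789, Delta 0.1515, Beta 0.1479.
Largest remainders: Zeta, Epsilon receive the extra seats.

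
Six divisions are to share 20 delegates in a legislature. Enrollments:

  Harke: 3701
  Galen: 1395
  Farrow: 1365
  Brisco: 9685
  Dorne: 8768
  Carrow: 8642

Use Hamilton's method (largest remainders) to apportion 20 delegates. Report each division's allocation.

Harke: 2, Galen: 1, Farrow: 1, Brisco: 6, Dorne: 5, Carrow: 5

Standard divisor: 33556 ÷ 20 ≈ 1677.8.
Standard quotas: Harke 2.2059, Galen 0.8314, Farrow 0.8136, Brisco 5.7724, Dorne 5.2259, Carrow 5.1508.
Lower quotas: Harke 2, Galen 0, Farrow 0, Brisco 5, Dorne 5, Carrow 5 (sum 17, leaving 3 seats).
Remainders in descending order: Galen 0.8314, Farrow 0.8136, Brisco 0.7724, Dorne 0.2259, Harke 0.2059, Carrow 0.1508.
The surplus seats go to Galen, Farrow, Brisco.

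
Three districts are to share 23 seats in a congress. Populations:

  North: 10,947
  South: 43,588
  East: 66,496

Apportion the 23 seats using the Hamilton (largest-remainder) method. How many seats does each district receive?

Total 121031; standard divisor 121031/23 ≈ 5262.217.
Standard quotas: North 2.0803, South 8.2832, East 12.6365.
Lower quotas: North 2, South 8, East 12 (sum 22, leaving 1 seat).
Remainders in descending order: East 0.6365, South 0.2832, North 0.0803.
The surplus seat goes to East.

North 2; South 8; East 13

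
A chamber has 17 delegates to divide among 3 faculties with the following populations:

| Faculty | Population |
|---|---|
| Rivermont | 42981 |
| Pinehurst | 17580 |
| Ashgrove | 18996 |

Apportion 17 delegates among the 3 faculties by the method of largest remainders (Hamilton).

Rivermont 9, Pinehurst 4, Ashgrove 4

Standard divisor: 79557 ÷ 17 ≈ 4679.824.
Standard quotas: Rivermont 9.1843, Pinehurst 3.7566, Ashgrove 4.0591.
Lower quotas: Rivermont 9, Pinehurst 3, Ashgrove 4 (sum 16, leaving 1 seat).
Remainders in descending order: Pinehurst 0.7566, Rivermont 0.1843, Ashgrove 0.0591.
The surplus seat goes to Pinehurst.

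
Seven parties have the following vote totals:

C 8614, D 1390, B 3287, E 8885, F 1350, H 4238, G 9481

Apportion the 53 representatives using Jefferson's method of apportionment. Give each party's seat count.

Standard divisor 37245/53 ≈ 702.736; standard quotas: C 12.258, D 1.978, B 4.677, E 12.643, F 1.921, H 6.031, G 13.492.
Rounding down gives 12, 1, 4, 12, 1, 6, 13 = 49 seats, so the divisor must be adjusted.
With modified divisor 666.33: modified quotas C 12.928, D 2.086, B 4.933, E 13.334, F 2.026, H 6.360, G 14.229.
Rounding down: C 12, D 2, B 4, E 13, F 2, H 6, G 14 (total 53).

C=12; D=2; B=4; E=13; F=2; H=6; G=14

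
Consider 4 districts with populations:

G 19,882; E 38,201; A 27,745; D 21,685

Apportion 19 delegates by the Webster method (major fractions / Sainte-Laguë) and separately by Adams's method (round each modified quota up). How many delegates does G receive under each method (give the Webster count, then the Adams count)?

3 and 4

Webster: G 3, E 7, A 5, D 4.
Adams: G 4, E 6, A 5, D 4.
G gets 3 under Webster and 4 under Adams.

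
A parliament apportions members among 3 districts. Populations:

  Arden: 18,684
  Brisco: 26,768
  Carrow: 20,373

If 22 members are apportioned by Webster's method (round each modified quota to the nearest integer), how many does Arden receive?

6

Standard divisor 65825/22 ≈ 2992.045; standard quotas: Arden 6.245, Brisco 8.946, Carrow 6.809.
Rounding to the nearest integer gives Arden 6, Brisco 9, Carrow 7 — total 22, matching the house size, so no adjustment is needed.
Arden receives 6.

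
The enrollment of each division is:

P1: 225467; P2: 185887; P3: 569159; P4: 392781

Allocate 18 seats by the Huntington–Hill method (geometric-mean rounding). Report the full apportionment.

P1 3, P2 2, P3 8, P4 5

With divisor 75973: modified quotas P1 2.968, P2 2.447, P3 7.492, P4 5.170.
Geometric-mean thresholds: P1 √(2·3)=2.449, P2 √(2·3)=2.449, P3 √(7·8)=7.483, P4 √(5·6)=5.477.
Each quota rounded against its threshold gives P1 3, P2 2, P3 8, P4 5 (total 18).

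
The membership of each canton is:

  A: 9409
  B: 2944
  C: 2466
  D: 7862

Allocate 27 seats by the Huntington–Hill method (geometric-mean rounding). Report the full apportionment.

A 11, B 4, C 3, D 9

With divisor 839: modified quotas A 11.215, B 3.509, C 2.939, D 9.371.
Geometric-mean thresholds: A √(11·12)=11.489, B √(3·4)=3.464, C √(2·3)=2.449, D √(9·10)=9.487.
Each quota rounded against its threshold gives A 11, B 4, C 3, D 9 (total 27).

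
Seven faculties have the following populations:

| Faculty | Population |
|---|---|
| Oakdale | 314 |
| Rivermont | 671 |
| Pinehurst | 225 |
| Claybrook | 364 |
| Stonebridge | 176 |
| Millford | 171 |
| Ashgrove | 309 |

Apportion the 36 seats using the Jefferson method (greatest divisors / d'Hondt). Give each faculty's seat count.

Oakdale=5, Rivermont=11, Pinehurst=3, Claybrook=6, Stonebridge=3, Millford=3, Ashgrove=5

Standard divisor 2230/36 ≈ 61.944; standard quotas: Oakdale 5.069, Rivermont 10.832, Pinehurst 3.632, Claybrook 5.876, Stonebridge 2.841, Millford 2.761, Ashgrove 4.988.
Rounding down gives 5, 10, 3, 5, 2, 2, 4 = 31 seats, so the divisor must be adjusted.
With modified divisor 56.6: modified quotas Oakdale 5.548, Rivermont 11.855, Pinehurst 3.975, Claybrook 6.431, Stonebridge 3.110, Millford 3.021, Ashgrove 5.459.
Rounding down: Oakdale 5, Rivermont 11, Pinehurst 3, Claybrook 6, Stonebridge 3, Millford 3, Ashgrove 5 (total 36).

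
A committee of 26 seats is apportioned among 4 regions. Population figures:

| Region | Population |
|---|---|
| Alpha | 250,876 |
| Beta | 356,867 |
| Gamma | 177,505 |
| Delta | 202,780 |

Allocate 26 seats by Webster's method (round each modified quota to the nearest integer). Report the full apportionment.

Alpha 7; Beta 9; Gamma 5; Delta 5

Standard divisor 988028/26 ≈ 38001.077; standard quotas: Alpha 6.602, Beta 9.391, Gamma 4.671, Delta 5.336.
Rounding to the nearest integer gives Alpha 7, Beta 9, Gamma 5, Delta 5 — total 26, matching the house size, so no adjustment is needed.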